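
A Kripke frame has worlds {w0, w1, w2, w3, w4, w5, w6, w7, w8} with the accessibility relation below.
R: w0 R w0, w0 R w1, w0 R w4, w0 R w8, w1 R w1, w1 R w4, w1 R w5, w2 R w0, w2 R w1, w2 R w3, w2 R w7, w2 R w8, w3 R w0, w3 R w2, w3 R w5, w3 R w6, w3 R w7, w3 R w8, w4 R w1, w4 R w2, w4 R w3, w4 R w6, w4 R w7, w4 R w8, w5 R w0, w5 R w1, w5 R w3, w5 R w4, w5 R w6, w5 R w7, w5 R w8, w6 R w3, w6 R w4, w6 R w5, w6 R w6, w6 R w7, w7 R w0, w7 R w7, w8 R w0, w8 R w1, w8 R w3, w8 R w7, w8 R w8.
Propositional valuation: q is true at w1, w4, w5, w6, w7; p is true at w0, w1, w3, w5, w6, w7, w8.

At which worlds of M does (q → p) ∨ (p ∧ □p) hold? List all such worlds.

Let φ = (q → p) ∨ (p ∧ □p). Evaluate φ at each world:
  w0 (successors {w0, w1, w4, w8}): φ is true.
  w1 (successors {w1, w4, w5}): φ is true.
  w2 (successors {w0, w1, w3, w7, w8}): φ is true.
  w3 (successors {w0, w2, w5, w6, w7, w8}): φ is true.
  w4 (successors {w1, w2, w3, w6, w7, w8}): φ is false.
  w5 (successors {w0, w1, w3, w4, w6, w7, w8}): φ is true.
  w6 (successors {w3, w4, w5, w6, w7}): φ is true.
  w7 (successors {w0, w7}): φ is true.
  w8 (successors {w0, w1, w3, w7, w8}): φ is true.
For instance, at w8:
  At w8: q → p is true, p ∧ □p is true, so (q → p) ∨ (p ∧ □p) is true.
    At w8: p is true, □p is true, so p ∧ □p is true.
      At w8: □p requires p at every successor {w0, w1, w3, w7, w8}.
        At w0: p is true.
        At w1: p is true.
        At w3: p is true.
        At w7: p is true.
        At w8: p is true.
      So □p is true at w8.
Satisfying worlds: {w0, w1, w2, w3, w5, w6, w7, w8}

w0, w1, w2, w3, w5, w6, w7, w8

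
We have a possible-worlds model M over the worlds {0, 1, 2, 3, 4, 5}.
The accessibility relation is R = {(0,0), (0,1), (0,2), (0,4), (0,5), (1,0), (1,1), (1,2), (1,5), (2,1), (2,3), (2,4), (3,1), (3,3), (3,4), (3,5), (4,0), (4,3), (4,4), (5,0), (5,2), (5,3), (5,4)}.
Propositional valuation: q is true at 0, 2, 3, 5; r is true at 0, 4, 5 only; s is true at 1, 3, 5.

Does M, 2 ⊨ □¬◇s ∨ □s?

At 2: □¬◇s is false, □s is false, so □¬◇s ∨ □s is false.
  At 2: □¬◇s requires ¬◇s at every successor {1, 3, 4}.
    ¬◇s fails at 1, so □¬◇s is false at 2.
      At 1: ◇s is true, so ¬◇s is false.
  At 2: □s requires s at every successor {1, 3, 4}.
    s fails at 4, so □s is false at 2.

No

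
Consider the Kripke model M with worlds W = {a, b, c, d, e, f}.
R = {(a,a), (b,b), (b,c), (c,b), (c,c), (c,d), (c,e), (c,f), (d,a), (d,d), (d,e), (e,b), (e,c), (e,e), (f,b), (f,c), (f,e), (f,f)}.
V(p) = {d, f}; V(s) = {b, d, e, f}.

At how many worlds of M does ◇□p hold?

0

Let φ = ◇□p. Evaluate φ at each world:
  a (successors {a}): φ is false.
  b (successors {b, c}): φ is false.
  c (successors {b, c, d, e, f}): φ is false.
  d (successors {a, d, e}): φ is false.
  e (successors {b, c, e}): φ is false.
  f (successors {b, c, e, f}): φ is false.
For instance, at a:
  At a: ◇□p requires □p at some successor in {a}.
    At a: □p is false.
  So ◇□p is false at a.
Satisfying worlds: none.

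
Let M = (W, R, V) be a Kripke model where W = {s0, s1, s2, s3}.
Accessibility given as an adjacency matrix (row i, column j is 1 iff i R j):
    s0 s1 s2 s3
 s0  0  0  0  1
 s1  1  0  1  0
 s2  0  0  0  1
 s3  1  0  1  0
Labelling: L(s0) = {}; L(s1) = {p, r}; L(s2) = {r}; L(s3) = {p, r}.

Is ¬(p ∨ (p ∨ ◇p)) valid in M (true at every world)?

No

Let φ = ¬(p ∨ (p ∨ ◇p)). Evaluate φ at each world:
  s0 (successors {s3}): φ is false.
  s1 (successors {s0, s2}): φ is false.
  s2 (successors {s3}): φ is false.
  s3 (successors {s0, s2}): φ is false.
Detail at s0 (counterexample):
  At s0: p ∨ (p ∨ ◇p) is true, so ¬(p ∨ (p ∨ ◇p)) is false.
    At s0: p is false, p ∨ ◇p is true, so p ∨ (p ∨ ◇p) is true.
      At s0: p is false, ◇p is true, so p ∨ ◇p is true.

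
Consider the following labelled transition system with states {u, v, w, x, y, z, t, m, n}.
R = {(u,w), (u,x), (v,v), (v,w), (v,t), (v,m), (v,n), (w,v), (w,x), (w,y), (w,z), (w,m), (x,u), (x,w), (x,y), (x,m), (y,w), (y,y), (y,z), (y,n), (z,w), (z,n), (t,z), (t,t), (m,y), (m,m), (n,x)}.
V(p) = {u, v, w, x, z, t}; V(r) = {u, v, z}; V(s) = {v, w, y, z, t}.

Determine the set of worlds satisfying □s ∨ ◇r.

v, w, x, y, t

Let φ = □s ∨ ◇r. Evaluate φ at each world:
  u (successors {w, x}): φ is false.
  v (successors {v, w, t, m, n}): φ is true.
  w (successors {v, x, y, z, m}): φ is true.
  x (successors {u, w, y, m}): φ is true.
  y (successors {w, y, z, n}): φ is true.
  z (successors {w, n}): φ is false.
  t (successors {z, t}): φ is true.
  m (successors {y, m}): φ is false.
  n (successors {x}): φ is false.
For instance, at m:
  At m: □s is false, ◇r is false, so □s ∨ ◇r is false.
    At m: □s requires s at every successor {y, m}.
      s fails at m, so □s is false at m.
    At m: ◇r requires r at some successor in {y, m}.
      At y: r is false.
      At m: r is false.
    So ◇r is false at m.
Satisfying worlds: {v, w, x, y, t}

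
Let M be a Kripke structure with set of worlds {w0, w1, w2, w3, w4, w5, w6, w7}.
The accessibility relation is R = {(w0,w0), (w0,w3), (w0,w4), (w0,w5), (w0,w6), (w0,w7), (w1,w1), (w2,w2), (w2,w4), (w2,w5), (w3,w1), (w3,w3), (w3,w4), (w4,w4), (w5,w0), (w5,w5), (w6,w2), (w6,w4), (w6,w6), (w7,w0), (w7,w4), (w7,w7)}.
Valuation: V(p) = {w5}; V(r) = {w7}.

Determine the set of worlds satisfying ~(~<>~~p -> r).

Recall that <>ψ holds at a world iff ψ holds at some accessible world.
Let φ = ~(~<>~~p -> r). Evaluate φ at each world:
  w0 (successors {w0, w3, w4, w5, w6, w7}): φ is false.
  w1 (successors {w1}): φ is true.
  w2 (successors {w2, w4, w5}): φ is false.
  w3 (successors {w1, w3, w4}): φ is true.
  w4 (successors {w4}): φ is true.
  w5 (successors {w0, w5}): φ is false.
  w6 (successors {w2, w4, w6}): φ is true.
  w7 (successors {w0, w4, w7}): φ is false.
For instance, at w5:
  At w5: ~<>~~p -> r is true, so ~(~<>~~p -> r) is false.
    At w5: ~<>~~p is false, r is false, so ~<>~~p -> r is true.
      At w5: <>~~p is true, so ~<>~~p is false.
Satisfying worlds: {w1, w3, w4, w6}

w1, w3, w4, w6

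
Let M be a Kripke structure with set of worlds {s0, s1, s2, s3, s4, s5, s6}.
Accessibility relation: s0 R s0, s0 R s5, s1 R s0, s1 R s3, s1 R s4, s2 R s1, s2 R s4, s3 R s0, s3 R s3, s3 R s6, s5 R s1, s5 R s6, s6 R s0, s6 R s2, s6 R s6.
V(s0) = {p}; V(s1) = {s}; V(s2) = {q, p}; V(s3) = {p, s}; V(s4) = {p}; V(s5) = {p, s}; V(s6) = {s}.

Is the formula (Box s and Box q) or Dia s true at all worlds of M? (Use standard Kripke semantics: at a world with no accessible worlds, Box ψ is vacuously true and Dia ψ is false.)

Let φ = (Box s and Box q) or Dia s. Evaluate φ at each world:
  s0 (successors {s0, s5}): φ is true.
  s1 (successors {s0, s3, s4}): φ is true.
  s2 (successors {s1, s4}): φ is true.
  s3 (successors {s0, s3, s6}): φ is true.
  s4 (successors ∅): φ is true.
  s5 (successors {s1, s6}): φ is true.
  s6 (successors {s0, s2, s6}): φ is true.
For instance, at s5:
  At s5: Box s and Box q is false, Dia s is true, so (Box s and Box q) or Dia s is true.
    At s5: Box s is true, Box q is false, so Box s and Box q is false.
      At s5: Box s requires s at every successor {s1, s6}.
        At s1: s is true.
        At s6: s is true.
      So Box s is true at s5.
      At s5: Box q requires q at every successor {s1, s6}.
        q fails at s1, so Box q is false at s5.
    At s5: Dia s requires s at some successor in {s1, s6}.
      s holds at s1, so Dia s is true at s5.

Yes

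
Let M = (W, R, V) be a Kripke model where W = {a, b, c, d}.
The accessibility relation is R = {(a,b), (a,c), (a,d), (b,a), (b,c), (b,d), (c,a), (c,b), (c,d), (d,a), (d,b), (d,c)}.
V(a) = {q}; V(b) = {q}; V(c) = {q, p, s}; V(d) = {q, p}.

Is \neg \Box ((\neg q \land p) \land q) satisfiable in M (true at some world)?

Yes

Let φ = \neg \Box ((\neg q \land p) \land q). Evaluate φ at each world:
  a (successors {b, c, d}): φ is true.
  b (successors {a, c, d}): φ is true.
  c (successors {a, b, d}): φ is true.
  d (successors {a, b, c}): φ is true.
Detail at a (witness):
  At a: \Box ((\neg q \land p) \land q) is false, so \neg \Box ((\neg q \land p) \land q) is true.
    At a: \Box ((\neg q \land p) \land q) requires (\neg q \land p) \land q at every successor {b, c, d}.
      (\neg q \land p) \land q fails at b, so \Box ((\neg q \land p) \land q) is false at a.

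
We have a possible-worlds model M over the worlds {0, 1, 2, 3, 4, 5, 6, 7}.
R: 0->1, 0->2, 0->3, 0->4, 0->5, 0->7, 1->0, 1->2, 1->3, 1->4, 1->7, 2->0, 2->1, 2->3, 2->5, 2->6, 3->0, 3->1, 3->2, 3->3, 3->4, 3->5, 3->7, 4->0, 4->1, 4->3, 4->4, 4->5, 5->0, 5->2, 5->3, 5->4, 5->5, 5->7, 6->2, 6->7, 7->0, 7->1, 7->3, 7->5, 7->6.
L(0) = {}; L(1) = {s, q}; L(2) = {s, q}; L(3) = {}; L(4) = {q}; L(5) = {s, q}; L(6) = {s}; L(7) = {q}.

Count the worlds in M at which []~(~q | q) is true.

0

Let φ = []~(~q | q). Evaluate φ at each world:
  0 (successors {1, 2, 3, 4, 5, 7}): φ is false.
  1 (successors {0, 2, 3, 4, 7}): φ is false.
  2 (successors {0, 1, 3, 5, 6}): φ is false.
  3 (successors {0, 1, 2, 3, 4, 5, 7}): φ is false.
  4 (successors {0, 1, 3, 4, 5}): φ is false.
  5 (successors {0, 2, 3, 4, 5, 7}): φ is false.
  6 (successors {2, 7}): φ is false.
  7 (successors {0, 1, 3, 5, 6}): φ is false.
For instance, at 4:
  At 4: []~(~q | q) requires ~(~q | q) at every successor {0, 1, 3, 4, 5}.
    ~(~q | q) fails at 0, so []~(~q | q) is false at 4.
Satisfying worlds: none.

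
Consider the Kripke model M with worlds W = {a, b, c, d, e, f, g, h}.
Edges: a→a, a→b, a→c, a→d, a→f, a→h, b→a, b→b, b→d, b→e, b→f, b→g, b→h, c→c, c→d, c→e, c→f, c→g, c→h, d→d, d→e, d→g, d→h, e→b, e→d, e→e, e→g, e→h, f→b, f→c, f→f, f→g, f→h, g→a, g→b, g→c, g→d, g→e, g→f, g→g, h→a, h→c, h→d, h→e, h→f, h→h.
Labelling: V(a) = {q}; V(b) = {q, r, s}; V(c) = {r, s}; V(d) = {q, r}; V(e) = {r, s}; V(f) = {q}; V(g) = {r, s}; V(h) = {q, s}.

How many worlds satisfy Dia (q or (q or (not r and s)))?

8

Let φ = Dia (q or (q or (not r and s))). Evaluate φ at each world:
  a (successors {a, b, c, d, f, h}): φ is true.
  b (successors {a, b, d, e, f, g, h}): φ is true.
  c (successors {c, d, e, f, g, h}): φ is true.
  d (successors {d, e, g, h}): φ is true.
  e (successors {b, d, e, g, h}): φ is true.
  f (successors {b, c, f, g, h}): φ is true.
  g (successors {a, b, c, d, e, f, g}): φ is true.
  h (successors {a, c, d, e, f, h}): φ is true.
For instance, at g:
  At g: Dia (q or (q or (not r and s))) requires q or (q or (not r and s)) at some successor in {a, b, c, d, e, f, g}.
    q or (q or (not r and s)) holds at a, so Dia (q or (q or (not r and s))) is true at g.
Satisfying worlds: {a, b, c, d, e, f, g, h}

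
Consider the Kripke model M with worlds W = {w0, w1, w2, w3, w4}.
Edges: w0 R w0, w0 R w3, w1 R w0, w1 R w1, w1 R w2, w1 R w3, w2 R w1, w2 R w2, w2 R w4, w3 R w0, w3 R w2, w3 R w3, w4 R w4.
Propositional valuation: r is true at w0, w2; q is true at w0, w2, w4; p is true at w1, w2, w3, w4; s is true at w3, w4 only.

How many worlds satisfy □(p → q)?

Recall that □ψ holds at a world iff ψ holds at every accessible world, and ◇ψ holds iff ψ holds at some accessible world.
Let φ = □(p → q). Evaluate φ at each world:
  w0 (successors {w0, w3}): φ is false.
  w1 (successors {w0, w1, w2, w3}): φ is false.
  w2 (successors {w1, w2, w4}): φ is false.
  w3 (successors {w0, w2, w3}): φ is false.
  w4 (successors {w4}): φ is true.
For instance, at w3:
  At w3: □(p → q) requires p → q at every successor {w0, w2, w3}.
    p → q fails at w3, so □(p → q) is false at w3.
Satisfying worlds: {w4}

1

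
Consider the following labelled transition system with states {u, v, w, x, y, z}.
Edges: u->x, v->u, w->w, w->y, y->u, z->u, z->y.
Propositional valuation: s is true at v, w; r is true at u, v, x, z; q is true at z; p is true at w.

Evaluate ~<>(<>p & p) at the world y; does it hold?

Yes

Recall that <>ψ holds at a world iff ψ holds at some accessible world.
At y: <>(<>p & p) is false, so ~<>(<>p & p) is true.
  At y: <>(<>p & p) requires <>p & p at some successor in {u}.
    At u: <>p & p is false.
  So <>(<>p & p) is false at y.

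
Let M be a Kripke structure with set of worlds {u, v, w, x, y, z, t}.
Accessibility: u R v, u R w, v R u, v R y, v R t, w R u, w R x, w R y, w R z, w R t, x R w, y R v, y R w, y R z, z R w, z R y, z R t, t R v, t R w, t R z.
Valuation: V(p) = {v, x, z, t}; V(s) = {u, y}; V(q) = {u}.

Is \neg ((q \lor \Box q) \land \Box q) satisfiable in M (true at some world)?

Recall that \Box ψ holds at a world iff ψ holds at every accessible world, and \Diamond ψ holds iff ψ holds at some accessible world.
Let φ = \neg ((q \lor \Box q) \land \Box q). Evaluate φ at each world:
  u (successors {v, w}): φ is true.
  v (successors {u, y, t}): φ is true.
  w (successors {u, x, y, z, t}): φ is true.
  x (successors {w}): φ is true.
  y (successors {v, w, z}): φ is true.
  z (successors {w, y, t}): φ is true.
  t (successors {v, w, z}): φ is true.
Detail at u (witness):
  At u: (q \lor \Box q) \land \Box q is false, so \neg ((q \lor \Box q) \land \Box q) is true.
    At u: q \lor \Box q is true, \Box q is false, so (q \lor \Box q) \land \Box q is false.
      At u: q is true, \Box q is false, so q \lor \Box q is true.
      At u: \Box q requires q at every successor {v, w}.
        q fails at v, so \Box q is false at u.

Yes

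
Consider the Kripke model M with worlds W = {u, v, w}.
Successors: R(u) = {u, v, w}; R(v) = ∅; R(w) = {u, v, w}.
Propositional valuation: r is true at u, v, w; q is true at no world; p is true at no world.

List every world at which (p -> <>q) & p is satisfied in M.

Recall that <>ψ holds at a world iff ψ holds at some accessible world.
Let φ = (p -> <>q) & p. Evaluate φ at each world:
  u (successors {u, v, w}): φ is false.
  v (successors ∅): φ is false.
  w (successors {u, v, w}): φ is false.
For instance, at u:
  At u: p -> <>q is true, p is false, so (p -> <>q) & p is false.
    At u: p is false, <>q is false, so p -> <>q is true.
      At u: <>q requires q at some successor in {u, v, w}.
        At u: q is false.
        At v: q is false.
        At w: q is false.
      So <>q is false at u.
Satisfying worlds: none.

none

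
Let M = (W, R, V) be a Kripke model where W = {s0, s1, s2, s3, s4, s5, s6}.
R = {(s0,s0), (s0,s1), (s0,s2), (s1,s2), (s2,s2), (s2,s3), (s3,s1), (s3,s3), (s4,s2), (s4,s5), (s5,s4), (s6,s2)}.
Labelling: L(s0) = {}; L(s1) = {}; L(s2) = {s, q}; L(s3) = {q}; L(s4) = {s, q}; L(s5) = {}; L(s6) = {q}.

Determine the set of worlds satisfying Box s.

s1, s5, s6

Let φ = Box s. Evaluate φ at each world:
  s0 (successors {s0, s1, s2}): φ is false.
  s1 (successors {s2}): φ is true.
  s2 (successors {s2, s3}): φ is false.
  s3 (successors {s1, s3}): φ is false.
  s4 (successors {s2, s5}): φ is false.
  s5 (successors {s4}): φ is true.
  s6 (successors {s2}): φ is true.
For instance, at s0:
  At s0: Box s requires s at every successor {s0, s1, s2}.
    s fails at s0, so Box s is false at s0.
Satisfying worlds: {s1, s5, s6}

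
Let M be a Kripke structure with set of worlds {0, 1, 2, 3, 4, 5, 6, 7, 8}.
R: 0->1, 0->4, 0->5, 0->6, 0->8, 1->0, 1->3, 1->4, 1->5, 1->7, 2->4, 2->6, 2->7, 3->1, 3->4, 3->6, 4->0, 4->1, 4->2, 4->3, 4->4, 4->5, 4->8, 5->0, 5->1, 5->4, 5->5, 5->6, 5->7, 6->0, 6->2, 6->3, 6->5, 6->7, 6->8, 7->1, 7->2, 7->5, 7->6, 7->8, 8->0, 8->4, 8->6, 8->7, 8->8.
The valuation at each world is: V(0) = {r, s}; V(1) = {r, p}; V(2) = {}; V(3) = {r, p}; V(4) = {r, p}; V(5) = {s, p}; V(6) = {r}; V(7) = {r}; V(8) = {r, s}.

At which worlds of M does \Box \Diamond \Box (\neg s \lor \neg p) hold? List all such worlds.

2, 3, 8

Let φ = \Box \Diamond \Box (\neg s \lor \neg p). Evaluate φ at each world:
  0 (successors {1, 4, 5, 6, 8}): φ is false.
  1 (successors {0, 3, 4, 5, 7}): φ is false.
  2 (successors {4, 6, 7}): φ is true.
  3 (successors {1, 4, 6}): φ is true.
  4 (successors {0, 1, 2, 3, 4, 5, 8}): φ is false.
  5 (successors {0, 1, 4, 5, 6, 7}): φ is false.
  6 (successors {0, 2, 3, 5, 7, 8}): φ is false.
  7 (successors {1, 2, 5, 6, 8}): φ is false.
  8 (successors {0, 4, 6, 7, 8}): φ is true.
For instance, at 8:
  At 8: \Box \Diamond \Box (\neg s \lor \neg p) requires \Diamond \Box (\neg s \lor \neg p) at every successor {0, 4, 6, 7, 8}.
    At 0: \Diamond \Box (\neg s \lor \neg p) is true.
    At 4: \Diamond \Box (\neg s \lor \neg p) is true.
    At 6: \Diamond \Box (\neg s \lor \neg p) is true.
    At 7: \Diamond \Box (\neg s \lor \neg p) is true.
    At 8: \Diamond \Box (\neg s \lor \neg p) is true.
  So \Box \Diamond \Box (\neg s \lor \neg p) is true at 8.
Satisfying worlds: {2, 3, 8}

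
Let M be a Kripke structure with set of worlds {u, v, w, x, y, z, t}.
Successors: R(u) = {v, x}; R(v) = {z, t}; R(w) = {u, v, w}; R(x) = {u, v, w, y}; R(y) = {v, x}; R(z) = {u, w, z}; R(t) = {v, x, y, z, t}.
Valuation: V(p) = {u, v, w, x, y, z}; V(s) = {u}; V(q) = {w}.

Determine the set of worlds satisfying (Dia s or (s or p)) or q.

u, v, w, x, y, z

Recall that Dia ψ holds at a world iff ψ holds at some accessible world.
Let φ = (Dia s or (s or p)) or q. Evaluate φ at each world:
  u (successors {v, x}): φ is true.
  v (successors {z, t}): φ is true.
  w (successors {u, v, w}): φ is true.
  x (successors {u, v, w, y}): φ is true.
  y (successors {v, x}): φ is true.
  z (successors {u, w, z}): φ is true.
  t (successors {v, x, y, z, t}): φ is false.
For instance, at v:
  At v: Dia s or (s or p) is true, q is false, so (Dia s or (s or p)) or q is true.
    At v: Dia s is false, s or p is true, so Dia s or (s or p) is true.
      At v: Dia s requires s at some successor in {z, t}.
        At z: s is false.
        At t: s is false.
      So Dia s is false at v.
Satisfying worlds: {u, v, w, x, y, z}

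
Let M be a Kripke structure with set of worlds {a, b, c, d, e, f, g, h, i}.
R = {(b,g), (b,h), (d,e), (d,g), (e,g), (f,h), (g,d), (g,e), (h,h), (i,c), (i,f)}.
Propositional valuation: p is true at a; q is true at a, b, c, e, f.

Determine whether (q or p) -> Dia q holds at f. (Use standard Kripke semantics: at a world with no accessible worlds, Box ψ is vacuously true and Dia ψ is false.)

At f: q or p is true, Dia q is false, so (q or p) -> Dia q is false.
  At f: Dia q requires q at some successor in {h}.
    At h: q is false.
  So Dia q is false at f.

No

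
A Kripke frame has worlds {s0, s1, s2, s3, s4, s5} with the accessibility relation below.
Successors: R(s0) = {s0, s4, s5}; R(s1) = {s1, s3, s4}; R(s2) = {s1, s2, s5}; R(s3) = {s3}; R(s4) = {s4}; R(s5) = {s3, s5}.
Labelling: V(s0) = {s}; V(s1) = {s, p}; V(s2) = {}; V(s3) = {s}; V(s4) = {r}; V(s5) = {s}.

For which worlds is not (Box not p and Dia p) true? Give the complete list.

Let φ = not (Box not p and Dia p). Evaluate φ at each world:
  s0 (successors {s0, s4, s5}): φ is true.
  s1 (successors {s1, s3, s4}): φ is true.
  s2 (successors {s1, s2, s5}): φ is true.
  s3 (successors {s3}): φ is true.
  s4 (successors {s4}): φ is true.
  s5 (successors {s3, s5}): φ is true.
For instance, at s3:
  At s3: Box not p and Dia p is false, so not (Box not p and Dia p) is true.
    At s3: Box not p is true, Dia p is false, so Box not p and Dia p is false.
      At s3: Box not p requires not p at every successor {s3}.
        At s3: not p is true.
      So Box not p is true at s3.
      At s3: Dia p requires p at some successor in {s3}.
        At s3: p is false.
      So Dia p is false at s3.
Satisfying worlds: {s0, s1, s2, s3, s4, s5}

s0, s1, s2, s3, s4, s5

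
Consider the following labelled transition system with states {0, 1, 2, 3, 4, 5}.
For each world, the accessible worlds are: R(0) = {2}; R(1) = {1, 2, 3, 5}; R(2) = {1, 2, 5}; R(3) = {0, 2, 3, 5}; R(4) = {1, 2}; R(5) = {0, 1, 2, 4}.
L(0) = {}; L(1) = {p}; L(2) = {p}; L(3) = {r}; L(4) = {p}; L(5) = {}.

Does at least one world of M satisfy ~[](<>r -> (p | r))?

Let φ = ~[](<>r -> (p | r)). Evaluate φ at each world:
  0 (successors {2}): φ is false.
  1 (successors {1, 2, 3, 5}): φ is false.
  2 (successors {1, 2, 5}): φ is false.
  3 (successors {0, 2, 3, 5}): φ is false.
  4 (successors {1, 2}): φ is false.
  5 (successors {0, 1, 2, 4}): φ is false.
For instance, at 3:
  At 3: [](<>r -> (p | r)) is true, so ~[](<>r -> (p | r)) is false.
    At 3: [](<>r -> (p | r)) requires <>r -> (p | r) at every successor {0, 2, 3, 5}.
      At 0: <>r -> (p | r) is true.
      At 2: <>r -> (p | r) is true.
      At 3: <>r -> (p | r) is true.
      At 5: <>r -> (p | r) is true.
    So [](<>r -> (p | r)) is true at 3.

No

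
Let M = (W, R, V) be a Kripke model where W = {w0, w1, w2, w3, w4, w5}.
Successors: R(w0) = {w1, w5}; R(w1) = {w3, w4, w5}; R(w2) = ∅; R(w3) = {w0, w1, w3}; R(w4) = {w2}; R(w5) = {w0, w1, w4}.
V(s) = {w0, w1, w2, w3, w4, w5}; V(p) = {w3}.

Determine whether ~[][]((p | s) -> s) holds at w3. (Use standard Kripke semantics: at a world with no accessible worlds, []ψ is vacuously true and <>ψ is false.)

Recall that []ψ holds at a world iff ψ holds at every accessible world, and <>ψ holds iff ψ holds at some accessible world.
At w3: [][]((p | s) -> s) is true, so ~[][]((p | s) -> s) is false.
  At w3: [][]((p | s) -> s) requires []((p | s) -> s) at every successor {w0, w1, w3}.
      At w0: []((p | s) -> s) requires (p | s) -> s at every successor {w1, w5}.
        At w1: (p | s) -> s is true.
        At w5: (p | s) -> s is true.
      So []((p | s) -> s) is true at w0.
      At w1: []((p | s) -> s) requires (p | s) -> s at every successor {w3, w4, w5}.
        At w3: (p | s) -> s is true.
        At w4: (p | s) -> s is true.
        At w5: (p | s) -> s is true.
      So []((p | s) -> s) is true at w1.
      At w3: []((p | s) -> s) requires (p | s) -> s at every successor {w0, w1, w3}.
        At w0: (p | s) -> s is true.
        At w1: (p | s) -> s is true.
        At w3: (p | s) -> s is true.
      So []((p | s) -> s) is true at w3.
  So [][]((p | s) -> s) is true at w3.

No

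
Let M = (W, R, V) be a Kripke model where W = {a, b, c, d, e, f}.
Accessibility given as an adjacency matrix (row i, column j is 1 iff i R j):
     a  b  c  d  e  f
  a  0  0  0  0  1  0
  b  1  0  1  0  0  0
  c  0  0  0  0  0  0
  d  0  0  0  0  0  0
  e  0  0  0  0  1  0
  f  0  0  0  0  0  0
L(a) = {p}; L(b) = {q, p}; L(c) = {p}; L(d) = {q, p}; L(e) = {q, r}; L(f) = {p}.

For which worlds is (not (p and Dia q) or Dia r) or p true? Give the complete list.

Let φ = (not (p and Dia q) or Dia r) or p. Evaluate φ at each world:
  a (successors {e}): φ is true.
  b (successors {a, c}): φ is true.
  c (successors ∅): φ is true.
  d (successors ∅): φ is true.
  e (successors {e}): φ is true.
  f (successors ∅): φ is true.
For instance, at e:
  At e: not (p and Dia q) or Dia r is true, p is false, so (not (p and Dia q) or Dia r) or p is true.
    At e: not (p and Dia q) is true, Dia r is true, so not (p and Dia q) or Dia r is true.
      At e: p and Dia q is false, so not (p and Dia q) is true.
      At e: Dia r requires r at some successor in {e}.
        r holds at e, so Dia r is true at e.
Satisfying worlds: {a, b, c, d, e, f}

a, b, c, d, e, f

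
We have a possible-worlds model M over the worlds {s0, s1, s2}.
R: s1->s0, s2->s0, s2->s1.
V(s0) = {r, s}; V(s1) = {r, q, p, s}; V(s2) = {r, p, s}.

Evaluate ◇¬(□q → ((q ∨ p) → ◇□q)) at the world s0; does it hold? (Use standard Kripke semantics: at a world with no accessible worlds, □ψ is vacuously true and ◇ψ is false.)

At s0: no accessible worlds, so ◇¬(□q → ((q ∨ p) → ◇□q)) is false.

No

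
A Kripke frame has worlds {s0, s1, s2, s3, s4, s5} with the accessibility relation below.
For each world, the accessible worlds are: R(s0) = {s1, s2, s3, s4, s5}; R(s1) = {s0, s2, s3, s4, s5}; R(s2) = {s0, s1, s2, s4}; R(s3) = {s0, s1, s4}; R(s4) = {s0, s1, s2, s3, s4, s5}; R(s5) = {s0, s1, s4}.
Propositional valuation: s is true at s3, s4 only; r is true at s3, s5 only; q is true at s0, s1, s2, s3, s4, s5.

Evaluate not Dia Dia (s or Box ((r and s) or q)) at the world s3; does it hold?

No

Recall that Box ψ holds at a world iff ψ holds at every accessible world, and Dia ψ holds iff ψ holds at some accessible world.
At s3: Dia Dia (s or Box ((r and s) or q)) is true, so not Dia Dia (s or Box ((r and s) or q)) is false.
  At s3: Dia Dia (s or Box ((r and s) or q)) requires Dia (s or Box ((r and s) or q)) at some successor in {s0, s1, s4}.
    Dia (s or Box ((r and s) or q)) holds at s0, so Dia Dia (s or Box ((r and s) or q)) is true at s3.
      At s0: Dia (s or Box ((r and s) or q)) requires s or Box ((r and s) or q) at some successor in {s1, s2, s3, s4, s5}.
        s or Box ((r and s) or q) holds at s1, so Dia (s or Box ((r and s) or q)) is true at s0.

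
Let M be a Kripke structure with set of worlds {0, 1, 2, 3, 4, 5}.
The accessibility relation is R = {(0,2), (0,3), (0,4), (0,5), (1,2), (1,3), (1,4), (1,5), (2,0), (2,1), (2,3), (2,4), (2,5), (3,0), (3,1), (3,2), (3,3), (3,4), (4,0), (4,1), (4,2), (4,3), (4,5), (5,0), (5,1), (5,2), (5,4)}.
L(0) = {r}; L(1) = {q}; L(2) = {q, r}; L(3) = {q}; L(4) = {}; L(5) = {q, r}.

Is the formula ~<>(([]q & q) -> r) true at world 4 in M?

No

At 4: <>(([]q & q) -> r) is true, so ~<>(([]q & q) -> r) is false.
  At 4: <>(([]q & q) -> r) requires ([]q & q) -> r at some successor in {0, 1, 2, 3, 5}.
    ([]q & q) -> r holds at 0, so <>(([]q & q) -> r) is true at 4.
      At 0: []q & q is false, r is true, so ([]q & q) -> r is true.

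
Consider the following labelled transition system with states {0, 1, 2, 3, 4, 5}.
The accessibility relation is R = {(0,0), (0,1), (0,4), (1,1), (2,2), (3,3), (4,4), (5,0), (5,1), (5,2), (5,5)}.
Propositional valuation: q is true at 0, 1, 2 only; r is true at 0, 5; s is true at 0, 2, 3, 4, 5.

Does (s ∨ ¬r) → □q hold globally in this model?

No

Recall that □ψ holds at a world iff ψ holds at every accessible world, and ◇ψ holds iff ψ holds at some accessible world.
Let φ = (s ∨ ¬r) → □q. Evaluate φ at each world:
  0 (successors {0, 1, 4}): φ is false.
  1 (successors {1}): φ is true.
  2 (successors {2}): φ is true.
  3 (successors {3}): φ is false.
  4 (successors {4}): φ is false.
  5 (successors {0, 1, 2, 5}): φ is false.
Detail at 0 (counterexample):
  At 0: s ∨ ¬r is true, □q is false, so (s ∨ ¬r) → □q is false.
    At 0: □q requires q at every successor {0, 1, 4}.
      q fails at 4, so □q is false at 0.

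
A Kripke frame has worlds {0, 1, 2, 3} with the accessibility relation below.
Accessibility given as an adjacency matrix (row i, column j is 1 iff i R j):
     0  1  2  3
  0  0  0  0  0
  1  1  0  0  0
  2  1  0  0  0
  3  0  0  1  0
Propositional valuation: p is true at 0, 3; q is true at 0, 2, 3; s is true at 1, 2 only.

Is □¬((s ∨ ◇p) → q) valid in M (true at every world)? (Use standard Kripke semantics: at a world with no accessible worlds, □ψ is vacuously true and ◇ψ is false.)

Recall that □ψ holds at a world iff ψ holds at every accessible world, and ◇ψ holds iff ψ holds at some accessible world.
Let φ = □¬((s ∨ ◇p) → q). Evaluate φ at each world:
  0 (successors ∅): φ is true.
  1 (successors {0}): φ is false.
  2 (successors {0}): φ is false.
  3 (successors {2}): φ is false.
Detail at 1 (counterexample):
  At 1: □¬((s ∨ ◇p) → q) requires ¬((s ∨ ◇p) → q) at every successor {0}.
    ¬((s ∨ ◇p) → q) fails at 0, so □¬((s ∨ ◇p) → q) is false at 1.
      At 0: (s ∨ ◇p) → q is true, so ¬((s ∨ ◇p) → q) is false.

No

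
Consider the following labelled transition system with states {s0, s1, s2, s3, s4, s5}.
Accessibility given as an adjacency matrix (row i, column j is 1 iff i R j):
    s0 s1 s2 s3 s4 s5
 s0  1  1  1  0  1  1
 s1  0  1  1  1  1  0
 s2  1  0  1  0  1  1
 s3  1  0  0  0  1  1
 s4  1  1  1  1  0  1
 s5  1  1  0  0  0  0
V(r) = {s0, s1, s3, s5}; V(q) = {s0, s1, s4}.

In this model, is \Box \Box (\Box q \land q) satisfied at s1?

No

At s1: \Box \Box (\Box q \land q) requires \Box (\Box q \land q) at every successor {s1, s2, s3, s4}.
  \Box (\Box q \land q) fails at s1, so \Box \Box (\Box q \land q) is false at s1.
    At s1: \Box (\Box q \land q) requires \Box q \land q at every successor {s1, s2, s3, s4}.
      \Box q \land q fails at s1, so \Box (\Box q \land q) is false at s1.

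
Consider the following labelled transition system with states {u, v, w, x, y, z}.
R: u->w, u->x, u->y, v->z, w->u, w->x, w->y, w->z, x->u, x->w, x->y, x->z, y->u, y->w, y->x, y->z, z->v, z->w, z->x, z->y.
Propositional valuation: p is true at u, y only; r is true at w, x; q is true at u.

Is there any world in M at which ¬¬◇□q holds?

Let φ = ¬¬◇□q. Evaluate φ at each world:
  u (successors {w, x, y}): φ is false.
  v (successors {z}): φ is false.
  w (successors {u, x, y, z}): φ is false.
  x (successors {u, w, y, z}): φ is false.
  y (successors {u, w, x, z}): φ is false.
  z (successors {v, w, x, y}): φ is false.
For instance, at x:
  At x: ¬◇□q is true, so ¬¬◇□q is false.
    At x: ◇□q is false, so ¬◇□q is true.
      At x: ◇□q requires □q at some successor in {u, w, y, z}.
        At u: □q is false.
        At w: □q is false.
        At y: □q is false.
        At z: □q is false.
      So ◇□q is false at x.

No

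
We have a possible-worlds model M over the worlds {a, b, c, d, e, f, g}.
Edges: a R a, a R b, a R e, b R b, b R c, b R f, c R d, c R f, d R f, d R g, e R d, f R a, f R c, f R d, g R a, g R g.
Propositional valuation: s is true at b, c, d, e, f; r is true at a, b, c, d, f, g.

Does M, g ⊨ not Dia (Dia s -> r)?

At g: Dia (Dia s -> r) is true, so not Dia (Dia s -> r) is false.
  At g: Dia (Dia s -> r) requires Dia s -> r at some successor in {a, g}.
    Dia s -> r holds at a, so Dia (Dia s -> r) is true at g.
      At a: Dia s is true, r is true, so Dia s -> r is true.

No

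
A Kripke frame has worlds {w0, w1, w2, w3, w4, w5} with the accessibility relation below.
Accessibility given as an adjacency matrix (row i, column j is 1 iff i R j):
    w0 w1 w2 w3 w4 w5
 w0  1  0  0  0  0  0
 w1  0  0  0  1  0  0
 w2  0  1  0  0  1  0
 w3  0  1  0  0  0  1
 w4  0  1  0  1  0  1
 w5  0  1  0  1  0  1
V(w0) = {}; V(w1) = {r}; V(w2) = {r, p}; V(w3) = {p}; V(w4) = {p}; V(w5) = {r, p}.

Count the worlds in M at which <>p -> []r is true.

2

Recall that []ψ holds at a world iff ψ holds at every accessible world, and <>ψ holds iff ψ holds at some accessible world.
Let φ = <>p -> []r. Evaluate φ at each world:
  w0 (successors {w0}): φ is true.
  w1 (successors {w3}): φ is false.
  w2 (successors {w1, w4}): φ is false.
  w3 (successors {w1, w5}): φ is true.
  w4 (successors {w1, w3, w5}): φ is false.
  w5 (successors {w1, w3, w5}): φ is false.
For instance, at w2:
  At w2: <>p is true, []r is false, so <>p -> []r is false.
    At w2: <>p requires p at some successor in {w1, w4}.
      p holds at w4, so <>p is true at w2.
    At w2: []r requires r at every successor {w1, w4}.
      r fails at w4, so []r is false at w2.
Satisfying worlds: {w0, w3}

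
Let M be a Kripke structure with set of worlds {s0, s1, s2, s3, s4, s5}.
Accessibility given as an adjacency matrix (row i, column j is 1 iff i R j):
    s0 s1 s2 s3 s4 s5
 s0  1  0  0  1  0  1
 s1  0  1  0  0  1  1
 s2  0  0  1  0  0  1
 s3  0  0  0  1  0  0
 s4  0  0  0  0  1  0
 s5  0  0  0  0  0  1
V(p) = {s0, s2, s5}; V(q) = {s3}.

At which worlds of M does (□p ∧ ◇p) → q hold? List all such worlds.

Let φ = (□p ∧ ◇p) → q. Evaluate φ at each world:
  s0 (successors {s0, s3, s5}): φ is true.
  s1 (successors {s1, s4, s5}): φ is true.
  s2 (successors {s2, s5}): φ is false.
  s3 (successors {s3}): φ is true.
  s4 (successors {s4}): φ is true.
  s5 (successors {s5}): φ is false.
For instance, at s4:
  At s4: □p ∧ ◇p is false, q is false, so (□p ∧ ◇p) → q is true.
    At s4: □p is false, ◇p is false, so □p ∧ ◇p is false.
      At s4: □p requires p at every successor {s4}.
        p fails at s4, so □p is false at s4.
      At s4: ◇p requires p at some successor in {s4}.
        At s4: p is false.
      So ◇p is false at s4.
Satisfying worlds: {s0, s1, s3, s4}

s0, s1, s3, s4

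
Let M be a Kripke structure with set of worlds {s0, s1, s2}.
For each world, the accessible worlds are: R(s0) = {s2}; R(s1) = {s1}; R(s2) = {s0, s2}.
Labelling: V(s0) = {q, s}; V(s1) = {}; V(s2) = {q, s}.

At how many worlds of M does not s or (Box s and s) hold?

Recall that Box ψ holds at a world iff ψ holds at every accessible world, and Dia ψ holds iff ψ holds at some accessible world.
Let φ = not s or (Box s and s). Evaluate φ at each world:
  s0 (successors {s2}): φ is true.
  s1 (successors {s1}): φ is true.
  s2 (successors {s0, s2}): φ is true.
For instance, at s0:
  At s0: not s is false, Box s and s is true, so not s or (Box s and s) is true.
    At s0: Box s is true, s is true, so Box s and s is true.
      At s0: Box s requires s at every successor {s2}.
        At s2: s is true.
      So Box s is true at s0.
Satisfying worlds: {s0, s1, s2}

3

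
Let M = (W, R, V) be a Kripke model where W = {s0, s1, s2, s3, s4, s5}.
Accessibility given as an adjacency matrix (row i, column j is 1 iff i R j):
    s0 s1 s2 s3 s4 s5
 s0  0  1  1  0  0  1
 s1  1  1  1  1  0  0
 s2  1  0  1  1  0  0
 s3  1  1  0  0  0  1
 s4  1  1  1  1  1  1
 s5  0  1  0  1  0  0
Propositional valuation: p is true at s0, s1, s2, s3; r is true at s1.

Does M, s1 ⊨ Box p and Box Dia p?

At s1: Box p is true, Box Dia p is true, so Box p and Box Dia p is true.
  At s1: Box p requires p at every successor {s0, s1, s2, s3}.
    At s0: p is true.
    At s1: p is true.
    At s2: p is true.
    At s3: p is true.
  So Box p is true at s1.
  At s1: Box Dia p requires Dia p at every successor {s0, s1, s2, s3}.
    At s0: Dia p is true.
    At s1: Dia p is true.
    At s2: Dia p is true.
    At s3: Dia p is true.
  So Box Dia p is true at s1.

Yes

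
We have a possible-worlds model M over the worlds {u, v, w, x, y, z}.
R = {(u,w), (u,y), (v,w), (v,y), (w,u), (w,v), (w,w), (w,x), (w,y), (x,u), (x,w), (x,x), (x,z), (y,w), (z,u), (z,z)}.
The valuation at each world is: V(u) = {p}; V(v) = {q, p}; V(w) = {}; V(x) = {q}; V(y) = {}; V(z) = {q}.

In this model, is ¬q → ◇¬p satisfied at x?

Yes

At x: ¬q is false, ◇¬p is true, so ¬q → ◇¬p is true.
  At x: ◇¬p requires ¬p at some successor in {u, w, x, z}.
    ¬p holds at w, so ◇¬p is true at x.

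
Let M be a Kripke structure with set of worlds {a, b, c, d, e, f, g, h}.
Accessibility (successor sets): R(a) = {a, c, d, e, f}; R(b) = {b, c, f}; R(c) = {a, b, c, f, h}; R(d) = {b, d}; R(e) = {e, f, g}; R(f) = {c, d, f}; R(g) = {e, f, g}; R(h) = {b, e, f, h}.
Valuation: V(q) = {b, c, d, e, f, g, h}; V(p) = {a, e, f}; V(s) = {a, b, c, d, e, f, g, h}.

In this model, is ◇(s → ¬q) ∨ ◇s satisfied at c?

At c: ◇(s → ¬q) is true, ◇s is true, so ◇(s → ¬q) ∨ ◇s is true.
  At c: ◇(s → ¬q) requires s → ¬q at some successor in {a, b, c, f, h}.
    s → ¬q holds at a, so ◇(s → ¬q) is true at c.
  At c: ◇s requires s at some successor in {a, b, c, f, h}.
    s holds at a, so ◇s is true at c.

Yes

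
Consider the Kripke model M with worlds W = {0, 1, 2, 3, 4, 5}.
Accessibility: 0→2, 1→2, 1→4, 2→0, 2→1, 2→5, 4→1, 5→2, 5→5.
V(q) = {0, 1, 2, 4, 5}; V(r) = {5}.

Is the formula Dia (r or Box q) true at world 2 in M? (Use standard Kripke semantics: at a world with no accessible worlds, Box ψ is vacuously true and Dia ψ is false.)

At 2: Dia (r or Box q) requires r or Box q at some successor in {0, 1, 5}.
  r or Box q holds at 0, so Dia (r or Box q) is true at 2.
    At 0: r is false, Box q is true, so r or Box q is true.
      At 0: Box q requires q at every successor {2}.
        At 2: q is true.
      So Box q is true at 0.

Yes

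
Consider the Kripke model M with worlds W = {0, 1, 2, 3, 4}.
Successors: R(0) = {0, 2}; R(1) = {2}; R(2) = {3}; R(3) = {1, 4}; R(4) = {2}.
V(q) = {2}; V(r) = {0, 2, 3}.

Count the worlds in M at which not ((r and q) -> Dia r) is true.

Let φ = not ((r and q) -> Dia r). Evaluate φ at each world:
  0 (successors {0, 2}): φ is false.
  1 (successors {2}): φ is false.
  2 (successors {3}): φ is false.
  3 (successors {1, 4}): φ is false.
  4 (successors {2}): φ is false.
For instance, at 0:
  At 0: (r and q) -> Dia r is true, so not ((r and q) -> Dia r) is false.
    At 0: r and q is false, Dia r is true, so (r and q) -> Dia r is true.
      At 0: Dia r requires r at some successor in {0, 2}.
        r holds at 0, so Dia r is true at 0.
Satisfying worlds: none.

0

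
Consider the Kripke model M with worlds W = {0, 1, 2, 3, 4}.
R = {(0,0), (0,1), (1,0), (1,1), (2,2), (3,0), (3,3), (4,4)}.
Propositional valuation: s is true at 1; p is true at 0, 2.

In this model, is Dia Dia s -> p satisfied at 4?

At 4: Dia Dia s is false, p is false, so Dia Dia s -> p is true.
  At 4: Dia Dia s requires Dia s at some successor in {4}.
    At 4: Dia s is false.
  So Dia Dia s is false at 4.

Yes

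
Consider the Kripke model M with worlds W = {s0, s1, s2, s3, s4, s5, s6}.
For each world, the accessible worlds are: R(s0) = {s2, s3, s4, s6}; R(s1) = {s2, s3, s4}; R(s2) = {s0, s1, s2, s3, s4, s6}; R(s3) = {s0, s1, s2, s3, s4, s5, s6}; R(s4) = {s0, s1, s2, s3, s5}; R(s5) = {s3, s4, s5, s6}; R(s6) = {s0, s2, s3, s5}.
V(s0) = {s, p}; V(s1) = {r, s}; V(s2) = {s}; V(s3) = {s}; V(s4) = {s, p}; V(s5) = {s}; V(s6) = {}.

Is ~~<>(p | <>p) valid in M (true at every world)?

Let φ = ~~<>(p | <>p). Evaluate φ at each world:
  s0 (successors {s2, s3, s4, s6}): φ is true.
  s1 (successors {s2, s3, s4}): φ is true.
  s2 (successors {s0, s1, s2, s3, s4, s6}): φ is true.
  s3 (successors {s0, s1, s2, s3, s4, s5, s6}): φ is true.
  s4 (successors {s0, s1, s2, s3, s5}): φ is true.
  s5 (successors {s3, s4, s5, s6}): φ is true.
  s6 (successors {s0, s2, s3, s5}): φ is true.
For instance, at s6:
  At s6: ~<>(p | <>p) is false, so ~~<>(p | <>p) is true.
    At s6: <>(p | <>p) is true, so ~<>(p | <>p) is false.
      At s6: <>(p | <>p) requires p | <>p at some successor in {s0, s2, s3, s5}.
        p | <>p holds at s0, so <>(p | <>p) is true at s6.

Yes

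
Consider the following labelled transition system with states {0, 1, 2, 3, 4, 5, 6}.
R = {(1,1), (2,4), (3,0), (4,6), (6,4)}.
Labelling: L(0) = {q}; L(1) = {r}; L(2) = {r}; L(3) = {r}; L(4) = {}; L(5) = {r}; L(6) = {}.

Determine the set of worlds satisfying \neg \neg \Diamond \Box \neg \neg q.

Let φ = \neg \neg \Diamond \Box \neg \neg q. Evaluate φ at each world:
  0 (successors ∅): φ is false.
  1 (successors {1}): φ is false.
  2 (successors {4}): φ is false.
  3 (successors {0}): φ is true.
  4 (successors {6}): φ is false.
  5 (successors ∅): φ is false.
  6 (successors {4}): φ is false.
For instance, at 2:
  At 2: \neg \Diamond \Box \neg \neg q is true, so \neg \neg \Diamond \Box \neg \neg q is false.
    At 2: \Diamond \Box \neg \neg q is false, so \neg \Diamond \Box \neg \neg q is true.
      At 2: \Diamond \Box \neg \neg q requires \Box \neg \neg q at some successor in {4}.
        At 4: \Box \neg \neg q is false.
      So \Diamond \Box \neg \neg q is false at 2.
Satisfying worlds: {3}

3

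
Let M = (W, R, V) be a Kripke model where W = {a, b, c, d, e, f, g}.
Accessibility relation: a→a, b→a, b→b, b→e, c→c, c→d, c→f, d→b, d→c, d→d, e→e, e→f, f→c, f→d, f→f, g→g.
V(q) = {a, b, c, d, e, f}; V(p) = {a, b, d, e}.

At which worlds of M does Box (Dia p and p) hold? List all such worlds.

Let φ = Box (Dia p and p). Evaluate φ at each world:
  a (successors {a}): φ is true.
  b (successors {a, b, e}): φ is true.
  c (successors {c, d, f}): φ is false.
  d (successors {b, c, d}): φ is false.
  e (successors {e, f}): φ is false.
  f (successors {c, d, f}): φ is false.
  g (successors {g}): φ is false.
For instance, at g:
  At g: Box (Dia p and p) requires Dia p and p at every successor {g}.
    Dia p and p fails at g, so Box (Dia p and p) is false at g.
      At g: Dia p is false, p is false, so Dia p and p is false.
Satisfying worlds: {a, b}

a, b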